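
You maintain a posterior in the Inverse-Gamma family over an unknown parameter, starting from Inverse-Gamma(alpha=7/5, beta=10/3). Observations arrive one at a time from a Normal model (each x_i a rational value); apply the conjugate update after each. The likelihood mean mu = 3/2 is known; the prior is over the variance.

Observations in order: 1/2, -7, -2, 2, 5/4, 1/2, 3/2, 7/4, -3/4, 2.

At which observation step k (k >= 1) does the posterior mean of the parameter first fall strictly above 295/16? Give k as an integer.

obs 1: x=1/2 → posterior Inverse-Gamma(19/10, 23/6)
obs 2: x=-7 → posterior Inverse-Gamma(12/5, 959/24)
obs 3: x=-2 → posterior Inverse-Gamma(29/10, 553/12)
obs 4: x=2 → posterior Inverse-Gamma(17/5, 1109/24)
obs 5: x=5/4 → posterior Inverse-Gamma(39/10, 4439/96)
obs 6: x=1/2 → posterior Inverse-Gamma(22/5, 4487/96)
obs 7: x=3/2 → posterior Inverse-Gamma(49/10, 4487/96)
obs 8: x=7/4 → posterior Inverse-Gamma(27/5, 2245/48)
obs 9: x=-3/4 → posterior Inverse-Gamma(59/10, 4733/96)
obs 10: x=2 → posterior Inverse-Gamma(32/5, 4745/96)

k = 2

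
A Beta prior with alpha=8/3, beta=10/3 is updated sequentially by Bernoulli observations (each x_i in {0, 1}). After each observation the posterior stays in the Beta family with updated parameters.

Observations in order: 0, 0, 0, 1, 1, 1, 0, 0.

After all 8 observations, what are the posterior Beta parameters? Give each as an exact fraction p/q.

obs 1: x=0 → posterior Beta(8/3, 13/3)
obs 2: x=0 → posterior Beta(8/3, 16/3)
obs 3: x=0 → posterior Beta(8/3, 19/3)
obs 4: x=1 → posterior Beta(11/3, 19/3)
obs 5: x=1 → posterior Beta(14/3, 19/3)
obs 6: x=1 → posterior Beta(17/3, 19/3)
obs 7: x=0 → posterior Beta(17/3, 22/3)
obs 8: x=0 → posterior Beta(17/3, 25/3)

alpha=17/3, beta=25/3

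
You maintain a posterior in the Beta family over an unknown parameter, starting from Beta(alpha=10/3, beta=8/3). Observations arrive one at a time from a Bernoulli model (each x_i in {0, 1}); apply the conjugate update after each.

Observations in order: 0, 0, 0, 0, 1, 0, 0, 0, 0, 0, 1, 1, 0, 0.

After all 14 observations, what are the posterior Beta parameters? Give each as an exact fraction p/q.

obs 1: x=0 → posterior Beta(10/3, 11/3)
obs 2: x=0 → posterior Beta(10/3, 14/3)
obs 3: x=0 → posterior Beta(10/3, 17/3)
obs 4: x=0 → posterior Beta(10/3, 20/3)
obs 5: x=1 → posterior Beta(13/3, 20/3)
obs 6: x=0 → posterior Beta(13/3, 23/3)
obs 7: x=0 → posterior Beta(13/3, 26/3)
obs 8: x=0 → posterior Beta(13/3, 29/3)
obs 9: x=0 → posterior Beta(13/3, 32/3)
obs 10: x=0 → posterior Beta(13/3, 35/3)
obs 11: x=1 → posterior Beta(16/3, 35/3)
obs 12: x=1 → posterior Beta(19/3, 35/3)
obs 13: x=0 → posterior Beta(19/3, 38/3)
obs 14: x=0 → posterior Beta(19/3, 41/3)

alpha=19/3, beta=41/3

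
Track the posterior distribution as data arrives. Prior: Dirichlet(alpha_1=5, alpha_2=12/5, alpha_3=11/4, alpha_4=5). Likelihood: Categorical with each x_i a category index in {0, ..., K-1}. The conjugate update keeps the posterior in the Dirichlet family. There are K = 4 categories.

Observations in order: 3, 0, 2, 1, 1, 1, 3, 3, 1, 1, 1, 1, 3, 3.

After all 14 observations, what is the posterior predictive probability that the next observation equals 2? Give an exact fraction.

obs 1: x=3 → posterior Dirichlet(5, 12/5, 11/4, 6)
obs 2: x=0 → posterior Dirichlet(6, 12/5, 11/4, 6)
obs 3: x=2 → posterior Dirichlet(6, 12/5, 15/4, 6)
obs 4: x=1 → posterior Dirichlet(6, 17/5, 15/4, 6)
obs 5: x=1 → posterior Dirichlet(6, 22/5, 15/4, 6)
obs 6: x=1 → posterior Dirichlet(6, 27/5, 15/4, 6)
obs 7: x=3 → posterior Dirichlet(6, 27/5, 15/4, 7)
obs 8: x=3 → posterior Dirichlet(6, 27/5, 15/4, 8)
obs 9: x=1 → posterior Dirichlet(6, 32/5, 15/4, 8)
obs 10: x=1 → posterior Dirichlet(6, 37/5, 15/4, 8)
obs 11: x=1 → posterior Dirichlet(6, 42/5, 15/4, 8)
obs 12: x=1 → posterior Dirichlet(6, 47/5, 15/4, 8)
obs 13: x=3 → posterior Dirichlet(6, 47/5, 15/4, 9)
obs 14: x=3 → posterior Dirichlet(6, 47/5, 15/4, 10)

75/583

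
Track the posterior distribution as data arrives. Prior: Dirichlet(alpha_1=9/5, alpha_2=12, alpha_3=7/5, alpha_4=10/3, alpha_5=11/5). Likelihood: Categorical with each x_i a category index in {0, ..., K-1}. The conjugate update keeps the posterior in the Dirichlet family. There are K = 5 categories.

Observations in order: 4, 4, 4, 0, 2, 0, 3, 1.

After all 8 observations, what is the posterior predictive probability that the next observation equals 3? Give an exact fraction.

obs 1: x=4 → posterior Dirichlet(9/5, 12, 7/5, 10/3, 16/5)
obs 2: x=4 → posterior Dirichlet(9/5, 12, 7/5, 10/3, 21/5)
obs 3: x=4 → posterior Dirichlet(9/5, 12, 7/5, 10/3, 26/5)
obs 4: x=0 → posterior Dirichlet(14/5, 12, 7/5, 10/3, 26/5)
obs 5: x=2 → posterior Dirichlet(14/5, 12, 12/5, 10/3, 26/5)
obs 6: x=0 → posterior Dirichlet(19/5, 12, 12/5, 10/3, 26/5)
obs 7: x=3 → posterior Dirichlet(19/5, 12, 12/5, 13/3, 26/5)
obs 8: x=1 → posterior Dirichlet(19/5, 13, 12/5, 13/3, 26/5)

65/431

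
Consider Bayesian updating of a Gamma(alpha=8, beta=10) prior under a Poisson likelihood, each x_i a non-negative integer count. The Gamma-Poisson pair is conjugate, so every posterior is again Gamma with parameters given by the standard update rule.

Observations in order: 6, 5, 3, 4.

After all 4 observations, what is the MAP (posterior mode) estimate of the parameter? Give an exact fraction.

25/14

obs 1: x=6 → posterior Gamma(14, 11)
obs 2: x=5 → posterior Gamma(19, 12)
obs 3: x=3 → posterior Gamma(22, 13)
obs 4: x=4 → posterior Gamma(26, 14)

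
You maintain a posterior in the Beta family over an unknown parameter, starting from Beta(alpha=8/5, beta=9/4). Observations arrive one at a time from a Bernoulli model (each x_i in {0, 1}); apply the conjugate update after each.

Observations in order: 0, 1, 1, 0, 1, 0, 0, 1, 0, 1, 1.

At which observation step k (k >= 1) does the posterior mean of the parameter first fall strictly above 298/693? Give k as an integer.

k = 2

obs 1: x=0 → posterior Beta(8/5, 13/4)
obs 2: x=1 → posterior Beta(13/5, 13/4)
obs 3: x=1 → posterior Beta(18/5, 13/4)
obs 4: x=0 → posterior Beta(18/5, 17/4)
obs 5: x=1 → posterior Beta(23/5, 17/4)
obs 6: x=0 → posterior Beta(23/5, 21/4)
obs 7: x=0 → posterior Beta(23/5, 25/4)
obs 8: x=1 → posterior Beta(28/5, 25/4)
obs 9: x=0 → posterior Beta(28/5, 29/4)
obs 10: x=1 → posterior Beta(33/5, 29/4)
obs 11: x=1 → posterior Beta(38/5, 29/4)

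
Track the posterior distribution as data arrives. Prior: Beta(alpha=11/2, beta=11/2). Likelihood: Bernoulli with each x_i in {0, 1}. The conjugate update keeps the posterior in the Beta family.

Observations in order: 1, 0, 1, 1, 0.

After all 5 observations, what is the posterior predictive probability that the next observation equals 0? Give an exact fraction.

obs 1: x=1 → posterior Beta(13/2, 11/2)
obs 2: x=0 → posterior Beta(13/2, 13/2)
obs 3: x=1 → posterior Beta(15/2, 13/2)
obs 4: x=1 → posterior Beta(17/2, 13/2)
obs 5: x=0 → posterior Beta(17/2, 15/2)

15/32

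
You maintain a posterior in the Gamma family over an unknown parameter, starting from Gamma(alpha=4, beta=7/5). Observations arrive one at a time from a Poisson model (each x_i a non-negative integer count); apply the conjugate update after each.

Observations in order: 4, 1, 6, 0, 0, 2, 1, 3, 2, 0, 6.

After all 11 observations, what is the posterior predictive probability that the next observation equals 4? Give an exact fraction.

214318023707094787380664689598070957774202442351850291200000/1821664894730078753748347739907973449122612636443046968910787

obs 1: x=4 → posterior Gamma(8, 12/5)
obs 2: x=1 → posterior Gamma(9, 17/5)
obs 3: x=6 → posterior Gamma(15, 22/5)
obs 4: x=0 → posterior Gamma(15, 27/5)
obs 5: x=0 → posterior Gamma(15, 32/5)
obs 6: x=2 → posterior Gamma(17, 37/5)
obs 7: x=1 → posterior Gamma(18, 42/5)
obs 8: x=3 → posterior Gamma(21, 47/5)
obs 9: x=2 → posterior Gamma(23, 52/5)
obs 10: x=0 → posterior Gamma(23, 57/5)
obs 11: x=6 → posterior Gamma(29, 62/5)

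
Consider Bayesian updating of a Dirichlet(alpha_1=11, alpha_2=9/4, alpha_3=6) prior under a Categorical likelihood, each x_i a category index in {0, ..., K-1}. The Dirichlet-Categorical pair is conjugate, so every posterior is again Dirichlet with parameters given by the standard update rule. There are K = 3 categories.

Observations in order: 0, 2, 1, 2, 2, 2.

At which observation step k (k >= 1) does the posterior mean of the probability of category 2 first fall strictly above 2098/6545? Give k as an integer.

k = 2

obs 1: x=0 → posterior Dirichlet(12, 9/4, 6)
obs 2: x=2 → posterior Dirichlet(12, 9/4, 7)
obs 3: x=1 → posterior Dirichlet(12, 13/4, 7)
obs 4: x=2 → posterior Dirichlet(12, 13/4, 8)
obs 5: x=2 → posterior Dirichlet(12, 13/4, 9)
obs 6: x=2 → posterior Dirichlet(12, 13/4, 10)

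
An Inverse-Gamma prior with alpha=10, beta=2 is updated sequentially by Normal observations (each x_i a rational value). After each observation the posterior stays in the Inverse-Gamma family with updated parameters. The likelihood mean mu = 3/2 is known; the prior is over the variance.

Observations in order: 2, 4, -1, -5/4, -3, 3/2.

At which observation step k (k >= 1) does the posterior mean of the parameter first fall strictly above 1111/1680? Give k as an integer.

k = 3

obs 1: x=2 → posterior Inverse-Gamma(21/2, 17/8)
obs 2: x=4 → posterior Inverse-Gamma(11, 21/4)
obs 3: x=-1 → posterior Inverse-Gamma(23/2, 67/8)
obs 4: x=-5/4 → posterior Inverse-Gamma(12, 389/32)
obs 5: x=-3 → posterior Inverse-Gamma(25/2, 713/32)
obs 6: x=3/2 → posterior Inverse-Gamma(13, 713/32)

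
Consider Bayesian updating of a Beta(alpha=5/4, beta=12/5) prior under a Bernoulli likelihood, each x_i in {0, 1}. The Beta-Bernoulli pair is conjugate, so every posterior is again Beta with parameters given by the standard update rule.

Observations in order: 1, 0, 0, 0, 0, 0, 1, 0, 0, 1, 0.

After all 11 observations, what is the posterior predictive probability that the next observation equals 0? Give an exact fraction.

obs 1: x=1 → posterior Beta(9/4, 12/5)
obs 2: x=0 → posterior Beta(9/4, 17/5)
obs 3: x=0 → posterior Beta(9/4, 22/5)
obs 4: x=0 → posterior Beta(9/4, 27/5)
obs 5: x=0 → posterior Beta(9/4, 32/5)
obs 6: x=0 → posterior Beta(9/4, 37/5)
obs 7: x=1 → posterior Beta(13/4, 37/5)
obs 8: x=0 → posterior Beta(13/4, 42/5)
obs 9: x=0 → posterior Beta(13/4, 47/5)
obs 10: x=1 → posterior Beta(17/4, 47/5)
obs 11: x=0 → posterior Beta(17/4, 52/5)

208/293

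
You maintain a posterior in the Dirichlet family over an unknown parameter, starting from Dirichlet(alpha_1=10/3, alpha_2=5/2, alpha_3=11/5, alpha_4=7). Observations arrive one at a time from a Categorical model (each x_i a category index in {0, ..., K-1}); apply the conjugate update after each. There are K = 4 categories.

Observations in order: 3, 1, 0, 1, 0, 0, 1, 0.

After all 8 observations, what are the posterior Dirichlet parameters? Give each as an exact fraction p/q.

obs 1: x=3 → posterior Dirichlet(10/3, 5/2, 11/5, 8)
obs 2: x=1 → posterior Dirichlet(10/3, 7/2, 11/5, 8)
obs 3: x=0 → posterior Dirichlet(13/3, 7/2, 11/5, 8)
obs 4: x=1 → posterior Dirichlet(13/3, 9/2, 11/5, 8)
obs 5: x=0 → posterior Dirichlet(16/3, 9/2, 11/5, 8)
obs 6: x=0 → posterior Dirichlet(19/3, 9/2, 11/5, 8)
obs 7: x=1 → posterior Dirichlet(19/3, 11/2, 11/5, 8)
obs 8: x=0 → posterior Dirichlet(22/3, 11/2, 11/5, 8)

alpha_1=22/3, alpha_2=11/2, alpha_3=11/5, alpha_4=8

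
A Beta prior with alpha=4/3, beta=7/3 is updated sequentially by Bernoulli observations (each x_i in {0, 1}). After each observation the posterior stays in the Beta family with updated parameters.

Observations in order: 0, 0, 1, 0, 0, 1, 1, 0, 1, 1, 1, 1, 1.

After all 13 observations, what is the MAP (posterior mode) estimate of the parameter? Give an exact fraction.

obs 1: x=0 → posterior Beta(4/3, 10/3)
obs 2: x=0 → posterior Beta(4/3, 13/3)
obs 3: x=1 → posterior Beta(7/3, 13/3)
obs 4: x=0 → posterior Beta(7/3, 16/3)
obs 5: x=0 → posterior Beta(7/3, 19/3)
obs 6: x=1 → posterior Beta(10/3, 19/3)
obs 7: x=1 → posterior Beta(13/3, 19/3)
obs 8: x=0 → posterior Beta(13/3, 22/3)
obs 9: x=1 → posterior Beta(16/3, 22/3)
obs 10: x=1 → posterior Beta(19/3, 22/3)
obs 11: x=1 → posterior Beta(22/3, 22/3)
obs 12: x=1 → posterior Beta(25/3, 22/3)
obs 13: x=1 → posterior Beta(28/3, 22/3)

25/44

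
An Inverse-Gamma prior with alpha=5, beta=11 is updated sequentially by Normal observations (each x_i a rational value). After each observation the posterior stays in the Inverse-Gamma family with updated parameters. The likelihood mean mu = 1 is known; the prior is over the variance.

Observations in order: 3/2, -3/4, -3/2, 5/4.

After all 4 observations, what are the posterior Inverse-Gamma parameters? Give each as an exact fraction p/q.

obs 1: x=3/2 → posterior Inverse-Gamma(11/2, 89/8)
obs 2: x=-3/4 → posterior Inverse-Gamma(6, 405/32)
obs 3: x=-3/2 → posterior Inverse-Gamma(13/2, 505/32)
obs 4: x=5/4 → posterior Inverse-Gamma(7, 253/16)

alpha=7, beta=253/16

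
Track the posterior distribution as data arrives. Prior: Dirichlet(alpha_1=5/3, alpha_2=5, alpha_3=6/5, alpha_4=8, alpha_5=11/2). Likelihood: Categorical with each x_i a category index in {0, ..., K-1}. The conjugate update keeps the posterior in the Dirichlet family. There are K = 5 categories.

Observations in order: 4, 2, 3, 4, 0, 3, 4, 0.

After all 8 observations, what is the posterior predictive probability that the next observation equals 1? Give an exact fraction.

150/881

obs 1: x=4 → posterior Dirichlet(5/3, 5, 6/5, 8, 13/2)
obs 2: x=2 → posterior Dirichlet(5/3, 5, 11/5, 8, 13/2)
obs 3: x=3 → posterior Dirichlet(5/3, 5, 11/5, 9, 13/2)
obs 4: x=4 → posterior Dirichlet(5/3, 5, 11/5, 9, 15/2)
obs 5: x=0 → posterior Dirichlet(8/3, 5, 11/5, 9, 15/2)
obs 6: x=3 → posterior Dirichlet(8/3, 5, 11/5, 10, 15/2)
obs 7: x=4 → posterior Dirichlet(8/3, 5, 11/5, 10, 17/2)
obs 8: x=0 → posterior Dirichlet(11/3, 5, 11/5, 10, 17/2)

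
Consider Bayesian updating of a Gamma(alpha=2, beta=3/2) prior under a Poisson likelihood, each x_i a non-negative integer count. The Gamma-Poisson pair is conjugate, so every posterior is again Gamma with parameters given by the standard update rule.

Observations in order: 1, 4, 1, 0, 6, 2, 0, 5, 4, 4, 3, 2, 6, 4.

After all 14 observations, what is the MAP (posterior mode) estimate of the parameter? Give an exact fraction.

86/31

obs 1: x=1 → posterior Gamma(3, 5/2)
obs 2: x=4 → posterior Gamma(7, 7/2)
obs 3: x=1 → posterior Gamma(8, 9/2)
obs 4: x=0 → posterior Gamma(8, 11/2)
obs 5: x=6 → posterior Gamma(14, 13/2)
obs 6: x=2 → posterior Gamma(16, 15/2)
obs 7: x=0 → posterior Gamma(16, 17/2)
obs 8: x=5 → posterior Gamma(21, 19/2)
obs 9: x=4 → posterior Gamma(25, 21/2)
obs 10: x=4 → posterior Gamma(29, 23/2)
obs 11: x=3 → posterior Gamma(32, 25/2)
obs 12: x=2 → posterior Gamma(34, 27/2)
obs 13: x=6 → posterior Gamma(40, 29/2)
obs 14: x=4 → posterior Gamma(44, 31/2)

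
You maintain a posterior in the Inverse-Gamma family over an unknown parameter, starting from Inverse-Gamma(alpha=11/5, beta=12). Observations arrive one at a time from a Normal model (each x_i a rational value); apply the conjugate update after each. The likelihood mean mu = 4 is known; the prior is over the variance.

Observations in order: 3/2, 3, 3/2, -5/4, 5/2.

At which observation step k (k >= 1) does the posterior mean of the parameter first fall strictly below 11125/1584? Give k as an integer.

obs 1: x=3/2 → posterior Inverse-Gamma(27/10, 121/8)
obs 2: x=3 → posterior Inverse-Gamma(16/5, 125/8)
obs 3: x=3/2 → posterior Inverse-Gamma(37/10, 75/4)
obs 4: x=-5/4 → posterior Inverse-Gamma(21/5, 1041/32)
obs 5: x=5/2 → posterior Inverse-Gamma(47/10, 1077/32)

k = 3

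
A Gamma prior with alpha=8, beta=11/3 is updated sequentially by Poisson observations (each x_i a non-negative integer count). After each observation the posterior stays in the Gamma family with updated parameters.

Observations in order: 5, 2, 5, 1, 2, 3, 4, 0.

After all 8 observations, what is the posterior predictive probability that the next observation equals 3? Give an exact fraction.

obs 1: x=5 → posterior Gamma(13, 14/3)
obs 2: x=2 → posterior Gamma(15, 17/3)
obs 3: x=5 → posterior Gamma(20, 20/3)
obs 4: x=1 → posterior Gamma(21, 23/3)
obs 5: x=2 → posterior Gamma(23, 26/3)
obs 6: x=3 → posterior Gamma(26, 29/3)
obs 7: x=4 → posterior Gamma(30, 32/3)
obs 8: x=0 → posterior Gamma(30, 35/3)

87848994058135058821838066973723471164703369140625/424334858630889909129597783546743639104279810146304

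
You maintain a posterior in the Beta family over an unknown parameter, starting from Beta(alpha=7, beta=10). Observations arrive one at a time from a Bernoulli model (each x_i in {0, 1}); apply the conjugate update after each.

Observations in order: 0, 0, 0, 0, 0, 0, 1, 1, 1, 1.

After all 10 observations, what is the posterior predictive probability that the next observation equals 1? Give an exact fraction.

11/27

obs 1: x=0 → posterior Beta(7, 11)
obs 2: x=0 → posterior Beta(7, 12)
obs 3: x=0 → posterior Beta(7, 13)
obs 4: x=0 → posterior Beta(7, 14)
obs 5: x=0 → posterior Beta(7, 15)
obs 6: x=0 → posterior Beta(7, 16)
obs 7: x=1 → posterior Beta(8, 16)
obs 8: x=1 → posterior Beta(9, 16)
obs 9: x=1 → posterior Beta(10, 16)
obs 10: x=1 → posterior Beta(11, 16)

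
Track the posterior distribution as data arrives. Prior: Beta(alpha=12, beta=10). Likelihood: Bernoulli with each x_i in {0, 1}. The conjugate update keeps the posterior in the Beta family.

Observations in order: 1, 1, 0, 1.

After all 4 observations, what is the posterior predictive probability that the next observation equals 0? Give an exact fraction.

obs 1: x=1 → posterior Beta(13, 10)
obs 2: x=1 → posterior Beta(14, 10)
obs 3: x=0 → posterior Beta(14, 11)
obs 4: x=1 → posterior Beta(15, 11)

11/26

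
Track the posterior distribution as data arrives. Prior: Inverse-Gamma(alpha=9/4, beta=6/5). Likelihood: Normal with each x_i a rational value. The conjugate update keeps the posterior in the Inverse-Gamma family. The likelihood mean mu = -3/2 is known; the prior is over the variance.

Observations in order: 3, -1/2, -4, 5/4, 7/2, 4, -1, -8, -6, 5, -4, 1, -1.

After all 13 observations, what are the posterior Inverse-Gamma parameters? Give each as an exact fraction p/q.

alpha=35/4, beta=16837/160

obs 1: x=3 → posterior Inverse-Gamma(11/4, 453/40)
obs 2: x=-1/2 → posterior Inverse-Gamma(13/4, 473/40)
obs 3: x=-4 → posterior Inverse-Gamma(15/4, 299/20)
obs 4: x=5/4 → posterior Inverse-Gamma(17/4, 2997/160)
obs 5: x=7/2 → posterior Inverse-Gamma(19/4, 4997/160)
obs 6: x=4 → posterior Inverse-Gamma(21/4, 7417/160)
obs 7: x=-1 → posterior Inverse-Gamma(23/4, 7437/160)
obs 8: x=-8 → posterior Inverse-Gamma(25/4, 10817/160)
obs 9: x=-6 → posterior Inverse-Gamma(27/4, 12437/160)
obs 10: x=5 → posterior Inverse-Gamma(29/4, 15817/160)
obs 11: x=-4 → posterior Inverse-Gamma(31/4, 16317/160)
obs 12: x=1 → posterior Inverse-Gamma(33/4, 16817/160)
obs 13: x=-1 → posterior Inverse-Gamma(35/4, 16837/160)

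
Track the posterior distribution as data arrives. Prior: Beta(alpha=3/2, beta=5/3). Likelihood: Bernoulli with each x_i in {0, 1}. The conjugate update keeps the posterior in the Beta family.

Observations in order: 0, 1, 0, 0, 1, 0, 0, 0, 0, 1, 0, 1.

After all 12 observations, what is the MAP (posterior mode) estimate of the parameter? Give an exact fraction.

27/79

obs 1: x=0 → posterior Beta(3/2, 8/3)
obs 2: x=1 → posterior Beta(5/2, 8/3)
obs 3: x=0 → posterior Beta(5/2, 11/3)
obs 4: x=0 → posterior Beta(5/2, 14/3)
obs 5: x=1 → posterior Beta(7/2, 14/3)
obs 6: x=0 → posterior Beta(7/2, 17/3)
obs 7: x=0 → posterior Beta(7/2, 20/3)
obs 8: x=0 → posterior Beta(7/2, 23/3)
obs 9: x=0 → posterior Beta(7/2, 26/3)
obs 10: x=1 → posterior Beta(9/2, 26/3)
obs 11: x=0 → posterior Beta(9/2, 29/3)
obs 12: x=1 → posterior Beta(11/2, 29/3)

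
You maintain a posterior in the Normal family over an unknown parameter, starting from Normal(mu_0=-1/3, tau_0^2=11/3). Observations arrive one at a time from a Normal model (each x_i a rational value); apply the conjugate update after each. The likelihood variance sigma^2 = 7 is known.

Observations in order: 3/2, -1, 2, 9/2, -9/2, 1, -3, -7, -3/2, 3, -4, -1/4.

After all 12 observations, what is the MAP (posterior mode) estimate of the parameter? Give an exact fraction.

obs 1: x=3/2 → posterior Normal(19/64, 77/32)
obs 2: x=-1 → posterior Normal(-3/86, 77/43)
obs 3: x=2 → posterior Normal(41/108, 77/54)
obs 4: x=9/2 → posterior Normal(14/13, 77/65)
obs 5: x=-9/2 → posterior Normal(41/152, 77/76)
obs 6: x=1 → posterior Normal(21/58, 77/87)
obs 7: x=-3 → posterior Normal(-3/196, 11/14)
obs 8: x=-7 → posterior Normal(-157/218, 77/109)
obs 9: x=-3/2 → posterior Normal(-19/24, 77/120)
obs 10: x=3 → posterior Normal(-62/131, 77/131)
obs 11: x=-4 → posterior Normal(-53/71, 77/142)
obs 12: x=-1/4 → posterior Normal(-145/204, 77/153)

-145/204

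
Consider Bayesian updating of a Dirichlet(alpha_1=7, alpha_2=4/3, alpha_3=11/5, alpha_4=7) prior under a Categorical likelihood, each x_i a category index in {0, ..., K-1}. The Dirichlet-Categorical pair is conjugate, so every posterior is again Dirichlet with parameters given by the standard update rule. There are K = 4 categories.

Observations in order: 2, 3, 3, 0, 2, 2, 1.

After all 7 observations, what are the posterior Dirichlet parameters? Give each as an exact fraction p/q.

obs 1: x=2 → posterior Dirichlet(7, 4/3, 16/5, 7)
obs 2: x=3 → posterior Dirichlet(7, 4/3, 16/5, 8)
obs 3: x=3 → posterior Dirichlet(7, 4/3, 16/5, 9)
obs 4: x=0 → posterior Dirichlet(8, 4/3, 16/5, 9)
obs 5: x=2 → posterior Dirichlet(8, 4/3, 21/5, 9)
obs 6: x=2 → posterior Dirichlet(8, 4/3, 26/5, 9)
obs 7: x=1 → posterior Dirichlet(8, 7/3, 26/5, 9)

alpha_1=8, alpha_2=7/3, alpha_3=26/5, alpha_4=9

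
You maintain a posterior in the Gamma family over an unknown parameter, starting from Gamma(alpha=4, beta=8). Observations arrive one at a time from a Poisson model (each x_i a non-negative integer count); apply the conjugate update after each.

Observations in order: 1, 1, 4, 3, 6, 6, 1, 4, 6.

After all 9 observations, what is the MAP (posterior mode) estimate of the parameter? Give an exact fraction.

35/17

obs 1: x=1 → posterior Gamma(5, 9)
obs 2: x=1 → posterior Gamma(6, 10)
obs 3: x=4 → posterior Gamma(10, 11)
obs 4: x=3 → posterior Gamma(13, 12)
obs 5: x=6 → posterior Gamma(19, 13)
obs 6: x=6 → posterior Gamma(25, 14)
obs 7: x=1 → posterior Gamma(26, 15)
obs 8: x=4 → posterior Gamma(30, 16)
obs 9: x=6 → posterior Gamma(36, 17)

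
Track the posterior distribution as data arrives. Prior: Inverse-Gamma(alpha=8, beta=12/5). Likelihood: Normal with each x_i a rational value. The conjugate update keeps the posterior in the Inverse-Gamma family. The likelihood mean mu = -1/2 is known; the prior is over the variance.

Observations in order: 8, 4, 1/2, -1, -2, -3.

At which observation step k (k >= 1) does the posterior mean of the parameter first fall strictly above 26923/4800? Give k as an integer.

obs 1: x=8 → posterior Inverse-Gamma(17/2, 1541/40)
obs 2: x=4 → posterior Inverse-Gamma(9, 973/20)
obs 3: x=1/2 → posterior Inverse-Gamma(19/2, 983/20)
obs 4: x=-1 → posterior Inverse-Gamma(10, 1971/40)
obs 5: x=-2 → posterior Inverse-Gamma(21/2, 252/5)
obs 6: x=-3 → posterior Inverse-Gamma(11, 2141/40)

k = 2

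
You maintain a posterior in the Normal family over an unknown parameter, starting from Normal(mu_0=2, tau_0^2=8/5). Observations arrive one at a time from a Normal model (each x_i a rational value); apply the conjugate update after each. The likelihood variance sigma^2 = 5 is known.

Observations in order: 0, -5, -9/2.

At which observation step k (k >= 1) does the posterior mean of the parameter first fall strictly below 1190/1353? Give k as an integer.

obs 1: x=0 → posterior Normal(50/33, 40/33)
obs 2: x=-5 → posterior Normal(10/41, 40/41)
obs 3: x=-9/2 → posterior Normal(-26/49, 40/49)

k = 2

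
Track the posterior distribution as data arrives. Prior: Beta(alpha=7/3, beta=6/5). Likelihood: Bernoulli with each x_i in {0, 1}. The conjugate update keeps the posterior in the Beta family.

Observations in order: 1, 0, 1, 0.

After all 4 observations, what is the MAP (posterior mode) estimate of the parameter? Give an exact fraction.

50/83

obs 1: x=1 → posterior Beta(10/3, 6/5)
obs 2: x=0 → posterior Beta(10/3, 11/5)
obs 3: x=1 → posterior Beta(13/3, 11/5)
obs 4: x=0 → posterior Beta(13/3, 16/5)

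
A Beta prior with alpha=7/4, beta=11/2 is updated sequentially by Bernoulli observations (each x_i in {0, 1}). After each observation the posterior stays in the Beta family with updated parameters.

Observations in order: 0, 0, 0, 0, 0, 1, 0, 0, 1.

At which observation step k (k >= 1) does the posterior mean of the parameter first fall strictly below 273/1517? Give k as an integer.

obs 1: x=0 → posterior Beta(7/4, 13/2)
obs 2: x=0 → posterior Beta(7/4, 15/2)
obs 3: x=0 → posterior Beta(7/4, 17/2)
obs 4: x=0 → posterior Beta(7/4, 19/2)
obs 5: x=0 → posterior Beta(7/4, 21/2)
obs 6: x=1 → posterior Beta(11/4, 21/2)
obs 7: x=0 → posterior Beta(11/4, 23/2)
obs 8: x=0 → posterior Beta(11/4, 25/2)
obs 9: x=1 → posterior Beta(15/4, 25/2)

k = 3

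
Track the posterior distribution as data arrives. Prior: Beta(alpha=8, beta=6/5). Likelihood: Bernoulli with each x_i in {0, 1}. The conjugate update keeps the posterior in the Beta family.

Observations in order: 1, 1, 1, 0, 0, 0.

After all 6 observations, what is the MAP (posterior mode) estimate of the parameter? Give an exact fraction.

obs 1: x=1 → posterior Beta(9, 6/5)
obs 2: x=1 → posterior Beta(10, 6/5)
obs 3: x=1 → posterior Beta(11, 6/5)
obs 4: x=0 → posterior Beta(11, 11/5)
obs 5: x=0 → posterior Beta(11, 16/5)
obs 6: x=0 → posterior Beta(11, 21/5)

25/33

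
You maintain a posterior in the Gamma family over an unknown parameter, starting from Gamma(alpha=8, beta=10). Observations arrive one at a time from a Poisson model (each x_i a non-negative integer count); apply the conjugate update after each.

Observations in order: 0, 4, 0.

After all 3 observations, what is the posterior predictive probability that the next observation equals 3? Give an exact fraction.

obs 1: x=0 → posterior Gamma(8, 11)
obs 2: x=4 → posterior Gamma(12, 12)
obs 3: x=0 → posterior Gamma(12, 13)

302875106592253/5556003412779008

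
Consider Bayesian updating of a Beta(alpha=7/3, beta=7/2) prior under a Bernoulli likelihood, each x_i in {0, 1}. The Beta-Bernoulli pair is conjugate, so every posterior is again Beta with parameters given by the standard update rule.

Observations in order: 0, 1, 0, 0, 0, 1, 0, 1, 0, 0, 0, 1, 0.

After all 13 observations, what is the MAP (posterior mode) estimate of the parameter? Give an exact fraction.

obs 1: x=0 → posterior Beta(7/3, 9/2)
obs 2: x=1 → posterior Beta(10/3, 9/2)
obs 3: x=0 → posterior Beta(10/3, 11/2)
obs 4: x=0 → posterior Beta(10/3, 13/2)
obs 5: x=0 → posterior Beta(10/3, 15/2)
obs 6: x=1 → posterior Beta(13/3, 15/2)
obs 7: x=0 → posterior Beta(13/3, 17/2)
obs 8: x=1 → posterior Beta(16/3, 17/2)
obs 9: x=0 → posterior Beta(16/3, 19/2)
obs 10: x=0 → posterior Beta(16/3, 21/2)
obs 11: x=0 → posterior Beta(16/3, 23/2)
obs 12: x=1 → posterior Beta(19/3, 23/2)
obs 13: x=0 → posterior Beta(19/3, 25/2)

32/101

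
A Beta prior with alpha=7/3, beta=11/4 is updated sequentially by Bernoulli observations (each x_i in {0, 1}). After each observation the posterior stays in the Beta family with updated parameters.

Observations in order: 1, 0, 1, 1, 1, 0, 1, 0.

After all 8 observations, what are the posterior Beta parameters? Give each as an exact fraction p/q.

obs 1: x=1 → posterior Beta(10/3, 11/4)
obs 2: x=0 → posterior Beta(10/3, 15/4)
obs 3: x=1 → posterior Beta(13/3, 15/4)
obs 4: x=1 → posterior Beta(16/3, 15/4)
obs 5: x=1 → posterior Beta(19/3, 15/4)
obs 6: x=0 → posterior Beta(19/3, 19/4)
obs 7: x=1 → posterior Beta(22/3, 19/4)
obs 8: x=0 → posterior Beta(22/3, 23/4)

alpha=22/3, beta=23/4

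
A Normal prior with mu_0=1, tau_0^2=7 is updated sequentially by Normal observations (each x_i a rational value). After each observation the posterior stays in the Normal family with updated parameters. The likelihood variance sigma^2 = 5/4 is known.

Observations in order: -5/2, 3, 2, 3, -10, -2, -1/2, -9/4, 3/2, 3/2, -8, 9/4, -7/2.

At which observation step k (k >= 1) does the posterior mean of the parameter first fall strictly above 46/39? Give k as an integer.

k = 4

obs 1: x=-5/2 → posterior Normal(-65/33, 35/33)
obs 2: x=3 → posterior Normal(19/61, 35/61)
obs 3: x=2 → posterior Normal(75/89, 35/89)
obs 4: x=3 → posterior Normal(53/39, 35/117)
obs 5: x=-10 → posterior Normal(-121/145, 7/29)
obs 6: x=-2 → posterior Normal(-177/173, 35/173)
obs 7: x=-1/2 → posterior Normal(-191/201, 35/201)
obs 8: x=-9/4 → posterior Normal(-254/229, 35/229)
obs 9: x=3/2 → posterior Normal(-212/257, 35/257)
obs 10: x=3/2 → posterior Normal(-34/57, 7/57)
obs 11: x=-8 → posterior Normal(-394/313, 35/313)
obs 12: x=9/4 → posterior Normal(-331/341, 35/341)
obs 13: x=-7/2 → posterior Normal(-143/123, 35/369)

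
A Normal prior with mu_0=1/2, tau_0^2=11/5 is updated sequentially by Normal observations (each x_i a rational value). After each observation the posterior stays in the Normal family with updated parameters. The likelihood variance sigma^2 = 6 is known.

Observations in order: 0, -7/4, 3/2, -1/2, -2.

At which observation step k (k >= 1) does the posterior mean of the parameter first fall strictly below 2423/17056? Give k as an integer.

obs 1: x=0 → posterior Normal(15/41, 66/41)
obs 2: x=-7/4 → posterior Normal(-17/208, 33/26)
obs 3: x=3/2 → posterior Normal(7/36, 22/21)
obs 4: x=-1/2 → posterior Normal(27/296, 33/37)
obs 5: x=-2 → posterior Normal(-61/340, 66/85)

k = 2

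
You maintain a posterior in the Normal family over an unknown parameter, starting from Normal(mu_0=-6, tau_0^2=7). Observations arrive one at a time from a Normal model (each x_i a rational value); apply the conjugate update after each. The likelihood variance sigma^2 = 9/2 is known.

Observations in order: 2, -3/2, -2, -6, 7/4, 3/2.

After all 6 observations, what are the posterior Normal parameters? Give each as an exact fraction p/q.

mu_0=-227/186, tau_0^2=21/31

obs 1: x=2 → posterior Normal(-26/23, 63/23)
obs 2: x=-3/2 → posterior Normal(-47/37, 63/37)
obs 3: x=-2 → posterior Normal(-25/17, 21/17)
obs 4: x=-6 → posterior Normal(-159/65, 63/65)
obs 5: x=7/4 → posterior Normal(-269/158, 63/79)
obs 6: x=3/2 → posterior Normal(-227/186, 21/31)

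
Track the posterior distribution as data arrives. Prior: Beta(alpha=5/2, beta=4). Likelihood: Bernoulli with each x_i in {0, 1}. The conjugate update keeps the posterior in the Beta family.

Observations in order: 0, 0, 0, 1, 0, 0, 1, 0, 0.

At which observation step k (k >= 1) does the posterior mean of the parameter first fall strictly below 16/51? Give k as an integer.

k = 2

obs 1: x=0 → posterior Beta(5/2, 5)
obs 2: x=0 → posterior Beta(5/2, 6)
obs 3: x=0 → posterior Beta(5/2, 7)
obs 4: x=1 → posterior Beta(7/2, 7)
obs 5: x=0 → posterior Beta(7/2, 8)
obs 6: x=0 → posterior Beta(7/2, 9)
obs 7: x=1 → posterior Beta(9/2, 9)
obs 8: x=0 → posterior Beta(9/2, 10)
obs 9: x=0 → posterior Beta(9/2, 11)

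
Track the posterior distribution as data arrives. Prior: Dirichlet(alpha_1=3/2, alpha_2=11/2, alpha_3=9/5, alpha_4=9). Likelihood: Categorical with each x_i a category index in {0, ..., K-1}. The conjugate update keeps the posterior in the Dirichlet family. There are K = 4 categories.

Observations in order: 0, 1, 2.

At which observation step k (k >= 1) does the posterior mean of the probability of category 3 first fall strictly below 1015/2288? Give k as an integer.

k = 3

obs 1: x=0 → posterior Dirichlet(5/2, 11/2, 9/5, 9)
obs 2: x=1 → posterior Dirichlet(5/2, 13/2, 9/5, 9)
obs 3: x=2 → posterior Dirichlet(5/2, 13/2, 14/5, 9)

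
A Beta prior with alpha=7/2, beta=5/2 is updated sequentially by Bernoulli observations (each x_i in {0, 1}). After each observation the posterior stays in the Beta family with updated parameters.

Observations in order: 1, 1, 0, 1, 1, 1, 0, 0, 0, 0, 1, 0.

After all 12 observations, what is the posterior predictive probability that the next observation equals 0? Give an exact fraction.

obs 1: x=1 → posterior Beta(9/2, 5/2)
obs 2: x=1 → posterior Beta(11/2, 5/2)
obs 3: x=0 → posterior Beta(11/2, 7/2)
obs 4: x=1 → posterior Beta(13/2, 7/2)
obs 5: x=1 → posterior Beta(15/2, 7/2)
obs 6: x=1 → posterior Beta(17/2, 7/2)
obs 7: x=0 → posterior Beta(17/2, 9/2)
obs 8: x=0 → posterior Beta(17/2, 11/2)
obs 9: x=0 → posterior Beta(17/2, 13/2)
obs 10: x=0 → posterior Beta(17/2, 15/2)
obs 11: x=1 → posterior Beta(19/2, 15/2)
obs 12: x=0 → posterior Beta(19/2, 17/2)

17/36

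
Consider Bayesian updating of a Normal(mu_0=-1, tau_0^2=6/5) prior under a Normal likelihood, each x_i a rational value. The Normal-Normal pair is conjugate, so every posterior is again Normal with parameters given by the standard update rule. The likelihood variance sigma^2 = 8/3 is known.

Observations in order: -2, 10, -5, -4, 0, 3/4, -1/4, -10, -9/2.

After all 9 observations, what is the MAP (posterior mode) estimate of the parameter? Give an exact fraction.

-155/101

obs 1: x=-2 → posterior Normal(-38/29, 24/29)
obs 2: x=10 → posterior Normal(26/19, 12/19)
obs 3: x=-5 → posterior Normal(7/47, 24/47)
obs 4: x=-4 → posterior Normal(-29/56, 3/7)
obs 5: x=0 → posterior Normal(-29/65, 24/65)
obs 6: x=3/4 → posterior Normal(-89/296, 12/37)
obs 7: x=-1/4 → posterior Normal(-49/166, 24/83)
obs 8: x=-10 → posterior Normal(-229/184, 6/23)
obs 9: x=-9/2 → posterior Normal(-155/101, 24/101)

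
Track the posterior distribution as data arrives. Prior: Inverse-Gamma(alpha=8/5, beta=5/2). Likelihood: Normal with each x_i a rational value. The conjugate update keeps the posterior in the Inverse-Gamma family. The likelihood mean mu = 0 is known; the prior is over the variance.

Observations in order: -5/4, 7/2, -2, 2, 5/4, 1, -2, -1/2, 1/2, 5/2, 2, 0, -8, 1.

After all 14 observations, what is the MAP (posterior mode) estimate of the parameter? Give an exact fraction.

1455/256

obs 1: x=-5/4 → posterior Inverse-Gamma(21/10, 105/32)
obs 2: x=7/2 → posterior Inverse-Gamma(13/5, 301/32)
obs 3: x=-2 → posterior Inverse-Gamma(31/10, 365/32)
obs 4: x=2 → posterior Inverse-Gamma(18/5, 429/32)
obs 5: x=5/4 → posterior Inverse-Gamma(41/10, 227/16)
obs 6: x=1 → posterior Inverse-Gamma(23/5, 235/16)
obs 7: x=-2 → posterior Inverse-Gamma(51/10, 267/16)
obs 8: x=-1/2 → posterior Inverse-Gamma(28/5, 269/16)
obs 9: x=1/2 → posterior Inverse-Gamma(61/10, 271/16)
obs 10: x=5/2 → posterior Inverse-Gamma(33/5, 321/16)
obs 11: x=2 → posterior Inverse-Gamma(71/10, 353/16)
obs 12: x=0 → posterior Inverse-Gamma(38/5, 353/16)
obs 13: x=-8 → posterior Inverse-Gamma(81/10, 865/16)
obs 14: x=1 → posterior Inverse-Gamma(43/5, 873/16)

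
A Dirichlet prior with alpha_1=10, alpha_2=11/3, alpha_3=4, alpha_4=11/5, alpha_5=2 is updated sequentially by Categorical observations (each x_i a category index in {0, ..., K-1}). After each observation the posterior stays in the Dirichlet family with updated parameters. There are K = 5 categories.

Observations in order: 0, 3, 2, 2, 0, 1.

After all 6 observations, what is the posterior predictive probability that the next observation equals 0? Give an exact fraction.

90/209

obs 1: x=0 → posterior Dirichlet(11, 11/3, 4, 11/5, 2)
obs 2: x=3 → posterior Dirichlet(11, 11/3, 4, 16/5, 2)
obs 3: x=2 → posterior Dirichlet(11, 11/3, 5, 16/5, 2)
obs 4: x=2 → posterior Dirichlet(11, 11/3, 6, 16/5, 2)
obs 5: x=0 → posterior Dirichlet(12, 11/3, 6, 16/5, 2)
obs 6: x=1 → posterior Dirichlet(12, 14/3, 6, 16/5, 2)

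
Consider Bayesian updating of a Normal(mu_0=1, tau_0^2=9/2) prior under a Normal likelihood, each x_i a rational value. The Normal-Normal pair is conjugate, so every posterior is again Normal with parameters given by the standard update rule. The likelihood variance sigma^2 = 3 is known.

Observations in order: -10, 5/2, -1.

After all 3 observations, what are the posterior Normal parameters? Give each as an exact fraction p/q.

obs 1: x=-10 → posterior Normal(-28/5, 9/5)
obs 2: x=5/2 → posterior Normal(-41/16, 9/8)
obs 3: x=-1 → posterior Normal(-47/22, 9/11)

mu_0=-47/22, tau_0^2=9/11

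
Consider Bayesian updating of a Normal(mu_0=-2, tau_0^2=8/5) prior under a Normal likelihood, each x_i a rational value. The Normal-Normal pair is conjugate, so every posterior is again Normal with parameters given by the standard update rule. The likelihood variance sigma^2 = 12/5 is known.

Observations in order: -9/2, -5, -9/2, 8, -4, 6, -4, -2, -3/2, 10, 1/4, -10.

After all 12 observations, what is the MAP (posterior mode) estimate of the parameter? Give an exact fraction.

-19/18

obs 1: x=-9/2 → posterior Normal(-3, 24/25)
obs 2: x=-5 → posterior Normal(-25/7, 24/35)
obs 3: x=-9/2 → posterior Normal(-34/9, 8/15)
obs 4: x=8 → posterior Normal(-18/11, 24/55)
obs 5: x=-4 → posterior Normal(-2, 24/65)
obs 6: x=6 → posterior Normal(-14/15, 8/25)
obs 7: x=-4 → posterior Normal(-22/17, 24/85)
obs 8: x=-2 → posterior Normal(-26/19, 24/95)
obs 9: x=-3/2 → posterior Normal(-29/21, 8/35)
obs 10: x=10 → posterior Normal(-9/23, 24/115)
obs 11: x=1/4 → posterior Normal(-17/50, 24/125)
obs 12: x=-10 → posterior Normal(-19/18, 8/45)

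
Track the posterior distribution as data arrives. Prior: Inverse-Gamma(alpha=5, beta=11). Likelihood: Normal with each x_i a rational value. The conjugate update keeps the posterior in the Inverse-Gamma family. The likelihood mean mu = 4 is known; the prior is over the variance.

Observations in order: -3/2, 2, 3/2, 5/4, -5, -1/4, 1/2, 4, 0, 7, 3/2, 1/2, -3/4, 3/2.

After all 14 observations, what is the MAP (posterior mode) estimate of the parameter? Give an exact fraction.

obs 1: x=-3/2 → posterior Inverse-Gamma(11/2, 209/8)
obs 2: x=2 → posterior Inverse-Gamma(6, 225/8)
obs 3: x=3/2 → posterior Inverse-Gamma(13/2, 125/4)
obs 4: x=5/4 → posterior Inverse-Gamma(7, 1121/32)
obs 5: x=-5 → posterior Inverse-Gamma(15/2, 2417/32)
obs 6: x=-1/4 → posterior Inverse-Gamma(8, 1353/16)
obs 7: x=1/2 → posterior Inverse-Gamma(17/2, 1451/16)
obs 8: x=4 → posterior Inverse-Gamma(9, 1451/16)
obs 9: x=0 → posterior Inverse-Gamma(19/2, 1579/16)
obs 10: x=7 → posterior Inverse-Gamma(10, 1651/16)
obs 11: x=3/2 → posterior Inverse-Gamma(21/2, 1701/16)
obs 12: x=1/2 → posterior Inverse-Gamma(11, 1799/16)
obs 13: x=-3/4 → posterior Inverse-Gamma(23/2, 3959/32)
obs 14: x=3/2 → posterior Inverse-Gamma(12, 4059/32)

4059/416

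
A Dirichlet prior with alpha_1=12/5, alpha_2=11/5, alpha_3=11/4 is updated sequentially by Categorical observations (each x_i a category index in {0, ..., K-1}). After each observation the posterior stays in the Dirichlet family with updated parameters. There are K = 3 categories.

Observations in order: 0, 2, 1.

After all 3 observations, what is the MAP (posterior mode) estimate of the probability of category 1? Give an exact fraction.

44/147

obs 1: x=0 → posterior Dirichlet(17/5, 11/5, 11/4)
obs 2: x=2 → posterior Dirichlet(17/5, 11/5, 15/4)
obs 3: x=1 → posterior Dirichlet(17/5, 16/5, 15/4)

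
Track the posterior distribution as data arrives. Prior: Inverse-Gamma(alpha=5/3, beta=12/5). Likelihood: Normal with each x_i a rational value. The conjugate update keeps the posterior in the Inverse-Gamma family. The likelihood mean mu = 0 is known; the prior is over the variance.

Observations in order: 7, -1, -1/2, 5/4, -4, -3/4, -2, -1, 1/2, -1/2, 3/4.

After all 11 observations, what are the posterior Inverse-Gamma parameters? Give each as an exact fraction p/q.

obs 1: x=7 → posterior Inverse-Gamma(13/6, 269/10)
obs 2: x=-1 → posterior Inverse-Gamma(8/3, 137/5)
obs 3: x=-1/2 → posterior Inverse-Gamma(19/6, 1101/40)
obs 4: x=5/4 → posterior Inverse-Gamma(11/3, 4529/160)
obs 5: x=-4 → posterior Inverse-Gamma(25/6, 5809/160)
obs 6: x=-3/4 → posterior Inverse-Gamma(14/3, 2927/80)
obs 7: x=-2 → posterior Inverse-Gamma(31/6, 3087/80)
obs 8: x=-1 → posterior Inverse-Gamma(17/3, 3127/80)
obs 9: x=1/2 → posterior Inverse-Gamma(37/6, 3137/80)
obs 10: x=-1/2 → posterior Inverse-Gamma(20/3, 3147/80)
obs 11: x=3/4 → posterior Inverse-Gamma(43/6, 6339/160)

alpha=43/6, beta=6339/160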